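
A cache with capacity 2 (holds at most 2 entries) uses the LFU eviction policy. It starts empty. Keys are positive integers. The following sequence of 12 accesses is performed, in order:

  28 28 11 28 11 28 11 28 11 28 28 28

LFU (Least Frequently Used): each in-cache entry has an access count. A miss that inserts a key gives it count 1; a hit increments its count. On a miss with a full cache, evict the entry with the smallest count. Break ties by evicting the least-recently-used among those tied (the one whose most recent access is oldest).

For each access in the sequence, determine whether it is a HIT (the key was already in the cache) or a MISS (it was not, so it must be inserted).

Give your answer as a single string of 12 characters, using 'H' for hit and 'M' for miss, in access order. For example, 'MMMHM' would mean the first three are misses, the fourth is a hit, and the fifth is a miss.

LFU simulation (capacity=2):
  1. access 28: MISS. Cache: [28(c=1)]
  2. access 28: HIT, count now 2. Cache: [28(c=2)]
  3. access 11: MISS. Cache: [11(c=1) 28(c=2)]
  4. access 28: HIT, count now 3. Cache: [11(c=1) 28(c=3)]
  5. access 11: HIT, count now 2. Cache: [11(c=2) 28(c=3)]
  6. access 28: HIT, count now 4. Cache: [11(c=2) 28(c=4)]
  7. access 11: HIT, count now 3. Cache: [11(c=3) 28(c=4)]
  8. access 28: HIT, count now 5. Cache: [11(c=3) 28(c=5)]
  9. access 11: HIT, count now 4. Cache: [11(c=4) 28(c=5)]
  10. access 28: HIT, count now 6. Cache: [11(c=4) 28(c=6)]
  11. access 28: HIT, count now 7. Cache: [11(c=4) 28(c=7)]
  12. access 28: HIT, count now 8. Cache: [11(c=4) 28(c=8)]
Total: 10 hits, 2 misses, 0 evictions

Answer: MHMHHHHHHHHH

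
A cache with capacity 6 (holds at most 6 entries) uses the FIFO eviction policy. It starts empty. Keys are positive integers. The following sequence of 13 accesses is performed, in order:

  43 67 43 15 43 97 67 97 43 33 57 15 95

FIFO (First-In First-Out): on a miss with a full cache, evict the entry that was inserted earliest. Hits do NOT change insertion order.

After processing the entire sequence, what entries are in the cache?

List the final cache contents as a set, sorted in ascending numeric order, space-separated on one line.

Answer: 15 33 57 67 95 97

Derivation:
FIFO simulation (capacity=6):
  1. access 43: MISS. Cache (old->new): [43]
  2. access 67: MISS. Cache (old->new): [43 67]
  3. access 43: HIT. Cache (old->new): [43 67]
  4. access 15: MISS. Cache (old->new): [43 67 15]
  5. access 43: HIT. Cache (old->new): [43 67 15]
  6. access 97: MISS. Cache (old->new): [43 67 15 97]
  7. access 67: HIT. Cache (old->new): [43 67 15 97]
  8. access 97: HIT. Cache (old->new): [43 67 15 97]
  9. access 43: HIT. Cache (old->new): [43 67 15 97]
  10. access 33: MISS. Cache (old->new): [43 67 15 97 33]
  11. access 57: MISS. Cache (old->new): [43 67 15 97 33 57]
  12. access 15: HIT. Cache (old->new): [43 67 15 97 33 57]
  13. access 95: MISS, evict 43. Cache (old->new): [67 15 97 33 57 95]
Total: 6 hits, 7 misses, 1 evictions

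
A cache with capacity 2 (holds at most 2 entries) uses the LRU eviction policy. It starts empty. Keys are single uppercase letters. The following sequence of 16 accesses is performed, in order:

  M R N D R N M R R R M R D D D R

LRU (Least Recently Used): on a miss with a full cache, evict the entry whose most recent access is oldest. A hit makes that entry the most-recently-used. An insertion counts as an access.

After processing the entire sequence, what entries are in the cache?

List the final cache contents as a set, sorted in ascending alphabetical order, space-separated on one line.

LRU simulation (capacity=2):
  1. access M: MISS. Cache (LRU->MRU): [M]
  2. access R: MISS. Cache (LRU->MRU): [M R]
  3. access N: MISS, evict M. Cache (LRU->MRU): [R N]
  4. access D: MISS, evict R. Cache (LRU->MRU): [N D]
  5. access R: MISS, evict N. Cache (LRU->MRU): [D R]
  6. access N: MISS, evict D. Cache (LRU->MRU): [R N]
  7. access M: MISS, evict R. Cache (LRU->MRU): [N M]
  8. access R: MISS, evict N. Cache (LRU->MRU): [M R]
  9. access R: HIT. Cache (LRU->MRU): [M R]
  10. access R: HIT. Cache (LRU->MRU): [M R]
  11. access M: HIT. Cache (LRU->MRU): [R M]
  12. access R: HIT. Cache (LRU->MRU): [M R]
  13. access D: MISS, evict M. Cache (LRU->MRU): [R D]
  14. access D: HIT. Cache (LRU->MRU): [R D]
  15. access D: HIT. Cache (LRU->MRU): [R D]
  16. access R: HIT. Cache (LRU->MRU): [D R]
Total: 7 hits, 9 misses, 7 evictions

Answer: D R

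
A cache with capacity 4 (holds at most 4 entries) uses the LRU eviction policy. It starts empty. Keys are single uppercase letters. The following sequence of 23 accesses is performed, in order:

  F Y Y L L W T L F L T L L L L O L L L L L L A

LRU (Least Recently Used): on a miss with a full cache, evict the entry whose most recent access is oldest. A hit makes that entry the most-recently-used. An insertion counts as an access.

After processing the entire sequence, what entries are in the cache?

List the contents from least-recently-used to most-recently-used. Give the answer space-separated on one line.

Answer: T O L A

Derivation:
LRU simulation (capacity=4):
  1. access F: MISS. Cache (LRU->MRU): [F]
  2. access Y: MISS. Cache (LRU->MRU): [F Y]
  3. access Y: HIT. Cache (LRU->MRU): [F Y]
  4. access L: MISS. Cache (LRU->MRU): [F Y L]
  5. access L: HIT. Cache (LRU->MRU): [F Y L]
  6. access W: MISS. Cache (LRU->MRU): [F Y L W]
  7. access T: MISS, evict F. Cache (LRU->MRU): [Y L W T]
  8. access L: HIT. Cache (LRU->MRU): [Y W T L]
  9. access F: MISS, evict Y. Cache (LRU->MRU): [W T L F]
  10. access L: HIT. Cache (LRU->MRU): [W T F L]
  11. access T: HIT. Cache (LRU->MRU): [W F L T]
  12. access L: HIT. Cache (LRU->MRU): [W F T L]
  13. access L: HIT. Cache (LRU->MRU): [W F T L]
  14. access L: HIT. Cache (LRU->MRU): [W F T L]
  15. access L: HIT. Cache (LRU->MRU): [W F T L]
  16. access O: MISS, evict W. Cache (LRU->MRU): [F T L O]
  17. access L: HIT. Cache (LRU->MRU): [F T O L]
  18. access L: HIT. Cache (LRU->MRU): [F T O L]
  19. access L: HIT. Cache (LRU->MRU): [F T O L]
  20. access L: HIT. Cache (LRU->MRU): [F T O L]
  21. access L: HIT. Cache (LRU->MRU): [F T O L]
  22. access L: HIT. Cache (LRU->MRU): [F T O L]
  23. access A: MISS, evict F. Cache (LRU->MRU): [T O L A]
Total: 15 hits, 8 misses, 4 evictions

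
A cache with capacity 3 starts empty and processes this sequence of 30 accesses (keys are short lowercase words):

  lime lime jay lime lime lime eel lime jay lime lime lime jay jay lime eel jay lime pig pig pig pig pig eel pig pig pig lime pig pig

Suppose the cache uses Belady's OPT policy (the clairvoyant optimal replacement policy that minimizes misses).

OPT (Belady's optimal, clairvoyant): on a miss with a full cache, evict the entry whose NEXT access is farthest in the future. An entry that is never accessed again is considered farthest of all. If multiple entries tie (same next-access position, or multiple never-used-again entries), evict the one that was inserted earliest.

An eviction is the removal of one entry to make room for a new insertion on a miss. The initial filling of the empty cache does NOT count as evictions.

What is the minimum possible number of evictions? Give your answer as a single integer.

Answer: 1

Derivation:
OPT (Belady) simulation (capacity=3):
  1. access lime: MISS. Cache: [lime]
  2. access lime: HIT. Next use of lime: step 4. Cache: [lime]
  3. access jay: MISS. Cache: [lime jay]
  4. access lime: HIT. Next use of lime: step 5. Cache: [lime jay]
  5. access lime: HIT. Next use of lime: step 6. Cache: [lime jay]
  6. access lime: HIT. Next use of lime: step 8. Cache: [lime jay]
  7. access eel: MISS. Cache: [lime jay eel]
  8. access lime: HIT. Next use of lime: step 10. Cache: [lime jay eel]
  9. access jay: HIT. Next use of jay: step 13. Cache: [lime jay eel]
  10. access lime: HIT. Next use of lime: step 11. Cache: [lime jay eel]
  11. access lime: HIT. Next use of lime: step 12. Cache: [lime jay eel]
  12. access lime: HIT. Next use of lime: step 15. Cache: [lime jay eel]
  13. access jay: HIT. Next use of jay: step 14. Cache: [lime jay eel]
  14. access jay: HIT. Next use of jay: step 17. Cache: [lime jay eel]
  15. access lime: HIT. Next use of lime: step 18. Cache: [lime jay eel]
  16. access eel: HIT. Next use of eel: step 24. Cache: [lime jay eel]
  17. access jay: HIT. Next use of jay: never. Cache: [lime jay eel]
  18. access lime: HIT. Next use of lime: step 28. Cache: [lime jay eel]
  19. access pig: MISS, evict jay (next use: never). Cache: [lime eel pig]
  20. access pig: HIT. Next use of pig: step 21. Cache: [lime eel pig]
  21. access pig: HIT. Next use of pig: step 22. Cache: [lime eel pig]
  22. access pig: HIT. Next use of pig: step 23. Cache: [lime eel pig]
  23. access pig: HIT. Next use of pig: step 25. Cache: [lime eel pig]
  24. access eel: HIT. Next use of eel: never. Cache: [lime eel pig]
  25. access pig: HIT. Next use of pig: step 26. Cache: [lime eel pig]
  26. access pig: HIT. Next use of pig: step 27. Cache: [lime eel pig]
  27. access pig: HIT. Next use of pig: step 29. Cache: [lime eel pig]
  28. access lime: HIT. Next use of lime: never. Cache: [lime eel pig]
  29. access pig: HIT. Next use of pig: step 30. Cache: [lime eel pig]
  30. access pig: HIT. Next use of pig: never. Cache: [lime eel pig]
Total: 26 hits, 4 misses, 1 evictions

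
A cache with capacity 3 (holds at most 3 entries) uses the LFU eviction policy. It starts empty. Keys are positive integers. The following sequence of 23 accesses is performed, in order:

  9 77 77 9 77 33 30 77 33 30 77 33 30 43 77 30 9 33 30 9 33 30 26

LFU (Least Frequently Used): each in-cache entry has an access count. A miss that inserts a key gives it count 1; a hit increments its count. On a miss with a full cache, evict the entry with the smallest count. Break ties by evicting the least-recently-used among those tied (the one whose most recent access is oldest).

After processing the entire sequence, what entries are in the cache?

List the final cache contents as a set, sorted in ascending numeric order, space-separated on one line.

Answer: 9 26 77

Derivation:
LFU simulation (capacity=3):
  1. access 9: MISS. Cache: [9(c=1)]
  2. access 77: MISS. Cache: [9(c=1) 77(c=1)]
  3. access 77: HIT, count now 2. Cache: [9(c=1) 77(c=2)]
  4. access 9: HIT, count now 2. Cache: [77(c=2) 9(c=2)]
  5. access 77: HIT, count now 3. Cache: [9(c=2) 77(c=3)]
  6. access 33: MISS. Cache: [33(c=1) 9(c=2) 77(c=3)]
  7. access 30: MISS, evict 33(c=1). Cache: [30(c=1) 9(c=2) 77(c=3)]
  8. access 77: HIT, count now 4. Cache: [30(c=1) 9(c=2) 77(c=4)]
  9. access 33: MISS, evict 30(c=1). Cache: [33(c=1) 9(c=2) 77(c=4)]
  10. access 30: MISS, evict 33(c=1). Cache: [30(c=1) 9(c=2) 77(c=4)]
  11. access 77: HIT, count now 5. Cache: [30(c=1) 9(c=2) 77(c=5)]
  12. access 33: MISS, evict 30(c=1). Cache: [33(c=1) 9(c=2) 77(c=5)]
  13. access 30: MISS, evict 33(c=1). Cache: [30(c=1) 9(c=2) 77(c=5)]
  14. access 43: MISS, evict 30(c=1). Cache: [43(c=1) 9(c=2) 77(c=5)]
  15. access 77: HIT, count now 6. Cache: [43(c=1) 9(c=2) 77(c=6)]
  16. access 30: MISS, evict 43(c=1). Cache: [30(c=1) 9(c=2) 77(c=6)]
  17. access 9: HIT, count now 3. Cache: [30(c=1) 9(c=3) 77(c=6)]
  18. access 33: MISS, evict 30(c=1). Cache: [33(c=1) 9(c=3) 77(c=6)]
  19. access 30: MISS, evict 33(c=1). Cache: [30(c=1) 9(c=3) 77(c=6)]
  20. access 9: HIT, count now 4. Cache: [30(c=1) 9(c=4) 77(c=6)]
  21. access 33: MISS, evict 30(c=1). Cache: [33(c=1) 9(c=4) 77(c=6)]
  22. access 30: MISS, evict 33(c=1). Cache: [30(c=1) 9(c=4) 77(c=6)]
  23. access 26: MISS, evict 30(c=1). Cache: [26(c=1) 9(c=4) 77(c=6)]
Total: 8 hits, 15 misses, 12 evictions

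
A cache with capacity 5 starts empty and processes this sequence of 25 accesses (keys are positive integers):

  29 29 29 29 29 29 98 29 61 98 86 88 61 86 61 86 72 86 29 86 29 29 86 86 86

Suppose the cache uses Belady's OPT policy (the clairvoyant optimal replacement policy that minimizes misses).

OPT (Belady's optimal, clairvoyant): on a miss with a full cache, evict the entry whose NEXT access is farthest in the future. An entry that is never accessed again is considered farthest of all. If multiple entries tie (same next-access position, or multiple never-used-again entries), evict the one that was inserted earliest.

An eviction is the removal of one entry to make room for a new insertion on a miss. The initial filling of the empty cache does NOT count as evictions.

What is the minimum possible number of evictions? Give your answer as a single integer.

OPT (Belady) simulation (capacity=5):
  1. access 29: MISS. Cache: [29]
  2. access 29: HIT. Next use of 29: step 3. Cache: [29]
  3. access 29: HIT. Next use of 29: step 4. Cache: [29]
  4. access 29: HIT. Next use of 29: step 5. Cache: [29]
  5. access 29: HIT. Next use of 29: step 6. Cache: [29]
  6. access 29: HIT. Next use of 29: step 8. Cache: [29]
  7. access 98: MISS. Cache: [29 98]
  8. access 29: HIT. Next use of 29: step 19. Cache: [29 98]
  9. access 61: MISS. Cache: [29 98 61]
  10. access 98: HIT. Next use of 98: never. Cache: [29 98 61]
  11. access 86: MISS. Cache: [29 98 61 86]
  12. access 88: MISS. Cache: [29 98 61 86 88]
  13. access 61: HIT. Next use of 61: step 15. Cache: [29 98 61 86 88]
  14. access 86: HIT. Next use of 86: step 16. Cache: [29 98 61 86 88]
  15. access 61: HIT. Next use of 61: never. Cache: [29 98 61 86 88]
  16. access 86: HIT. Next use of 86: step 18. Cache: [29 98 61 86 88]
  17. access 72: MISS, evict 98 (next use: never). Cache: [29 61 86 88 72]
  18. access 86: HIT. Next use of 86: step 20. Cache: [29 61 86 88 72]
  19. access 29: HIT. Next use of 29: step 21. Cache: [29 61 86 88 72]
  20. access 86: HIT. Next use of 86: step 23. Cache: [29 61 86 88 72]
  21. access 29: HIT. Next use of 29: step 22. Cache: [29 61 86 88 72]
  22. access 29: HIT. Next use of 29: never. Cache: [29 61 86 88 72]
  23. access 86: HIT. Next use of 86: step 24. Cache: [29 61 86 88 72]
  24. access 86: HIT. Next use of 86: step 25. Cache: [29 61 86 88 72]
  25. access 86: HIT. Next use of 86: never. Cache: [29 61 86 88 72]
Total: 19 hits, 6 misses, 1 evictions

Answer: 1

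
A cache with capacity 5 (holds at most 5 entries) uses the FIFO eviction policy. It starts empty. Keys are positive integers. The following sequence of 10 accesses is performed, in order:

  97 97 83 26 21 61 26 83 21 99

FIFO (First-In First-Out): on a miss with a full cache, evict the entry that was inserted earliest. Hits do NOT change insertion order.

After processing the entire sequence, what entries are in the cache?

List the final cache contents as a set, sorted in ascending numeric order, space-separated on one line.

FIFO simulation (capacity=5):
  1. access 97: MISS. Cache (old->new): [97]
  2. access 97: HIT. Cache (old->new): [97]
  3. access 83: MISS. Cache (old->new): [97 83]
  4. access 26: MISS. Cache (old->new): [97 83 26]
  5. access 21: MISS. Cache (old->new): [97 83 26 21]
  6. access 61: MISS. Cache (old->new): [97 83 26 21 61]
  7. access 26: HIT. Cache (old->new): [97 83 26 21 61]
  8. access 83: HIT. Cache (old->new): [97 83 26 21 61]
  9. access 21: HIT. Cache (old->new): [97 83 26 21 61]
  10. access 99: MISS, evict 97. Cache (old->new): [83 26 21 61 99]
Total: 4 hits, 6 misses, 1 evictions

Answer: 21 26 61 83 99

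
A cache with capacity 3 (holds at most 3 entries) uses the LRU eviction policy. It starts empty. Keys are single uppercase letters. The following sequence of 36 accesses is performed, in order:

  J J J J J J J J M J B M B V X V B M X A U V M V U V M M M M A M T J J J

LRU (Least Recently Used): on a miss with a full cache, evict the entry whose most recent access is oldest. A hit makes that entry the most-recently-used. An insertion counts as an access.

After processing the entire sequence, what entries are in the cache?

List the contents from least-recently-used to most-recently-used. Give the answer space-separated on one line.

LRU simulation (capacity=3):
  1. access J: MISS. Cache (LRU->MRU): [J]
  2. access J: HIT. Cache (LRU->MRU): [J]
  3. access J: HIT. Cache (LRU->MRU): [J]
  4. access J: HIT. Cache (LRU->MRU): [J]
  5. access J: HIT. Cache (LRU->MRU): [J]
  6. access J: HIT. Cache (LRU->MRU): [J]
  7. access J: HIT. Cache (LRU->MRU): [J]
  8. access J: HIT. Cache (LRU->MRU): [J]
  9. access M: MISS. Cache (LRU->MRU): [J M]
  10. access J: HIT. Cache (LRU->MRU): [M J]
  11. access B: MISS. Cache (LRU->MRU): [M J B]
  12. access M: HIT. Cache (LRU->MRU): [J B M]
  13. access B: HIT. Cache (LRU->MRU): [J M B]
  14. access V: MISS, evict J. Cache (LRU->MRU): [M B V]
  15. access X: MISS, evict M. Cache (LRU->MRU): [B V X]
  16. access V: HIT. Cache (LRU->MRU): [B X V]
  17. access B: HIT. Cache (LRU->MRU): [X V B]
  18. access M: MISS, evict X. Cache (LRU->MRU): [V B M]
  19. access X: MISS, evict V. Cache (LRU->MRU): [B M X]
  20. access A: MISS, evict B. Cache (LRU->MRU): [M X A]
  21. access U: MISS, evict M. Cache (LRU->MRU): [X A U]
  22. access V: MISS, evict X. Cache (LRU->MRU): [A U V]
  23. access M: MISS, evict A. Cache (LRU->MRU): [U V M]
  24. access V: HIT. Cache (LRU->MRU): [U M V]
  25. access U: HIT. Cache (LRU->MRU): [M V U]
  26. access V: HIT. Cache (LRU->MRU): [M U V]
  27. access M: HIT. Cache (LRU->MRU): [U V M]
  28. access M: HIT. Cache (LRU->MRU): [U V M]
  29. access M: HIT. Cache (LRU->MRU): [U V M]
  30. access M: HIT. Cache (LRU->MRU): [U V M]
  31. access A: MISS, evict U. Cache (LRU->MRU): [V M A]
  32. access M: HIT. Cache (LRU->MRU): [V A M]
  33. access T: MISS, evict V. Cache (LRU->MRU): [A M T]
  34. access J: MISS, evict A. Cache (LRU->MRU): [M T J]
  35. access J: HIT. Cache (LRU->MRU): [M T J]
  36. access J: HIT. Cache (LRU->MRU): [M T J]
Total: 22 hits, 14 misses, 11 evictions

Answer: M T J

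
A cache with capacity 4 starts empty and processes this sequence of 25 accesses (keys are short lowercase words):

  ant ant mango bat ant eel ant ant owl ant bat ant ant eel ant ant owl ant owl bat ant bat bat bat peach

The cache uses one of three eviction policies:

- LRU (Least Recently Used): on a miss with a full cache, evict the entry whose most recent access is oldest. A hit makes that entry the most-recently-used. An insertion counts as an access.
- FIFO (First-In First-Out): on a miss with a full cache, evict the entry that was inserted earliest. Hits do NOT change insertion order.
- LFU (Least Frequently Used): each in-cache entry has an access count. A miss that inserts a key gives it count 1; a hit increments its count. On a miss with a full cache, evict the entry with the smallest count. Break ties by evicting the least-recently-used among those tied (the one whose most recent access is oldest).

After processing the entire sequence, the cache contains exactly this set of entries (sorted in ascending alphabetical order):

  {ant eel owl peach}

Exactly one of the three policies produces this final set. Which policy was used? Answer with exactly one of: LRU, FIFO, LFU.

Answer: FIFO

Derivation:
Simulating under each policy and comparing final sets:
  LRU: final set = {ant bat owl peach} -> differs
  FIFO: final set = {ant eel owl peach} -> MATCHES target
  LFU: final set = {ant bat owl peach} -> differs
Only FIFO produces the target set.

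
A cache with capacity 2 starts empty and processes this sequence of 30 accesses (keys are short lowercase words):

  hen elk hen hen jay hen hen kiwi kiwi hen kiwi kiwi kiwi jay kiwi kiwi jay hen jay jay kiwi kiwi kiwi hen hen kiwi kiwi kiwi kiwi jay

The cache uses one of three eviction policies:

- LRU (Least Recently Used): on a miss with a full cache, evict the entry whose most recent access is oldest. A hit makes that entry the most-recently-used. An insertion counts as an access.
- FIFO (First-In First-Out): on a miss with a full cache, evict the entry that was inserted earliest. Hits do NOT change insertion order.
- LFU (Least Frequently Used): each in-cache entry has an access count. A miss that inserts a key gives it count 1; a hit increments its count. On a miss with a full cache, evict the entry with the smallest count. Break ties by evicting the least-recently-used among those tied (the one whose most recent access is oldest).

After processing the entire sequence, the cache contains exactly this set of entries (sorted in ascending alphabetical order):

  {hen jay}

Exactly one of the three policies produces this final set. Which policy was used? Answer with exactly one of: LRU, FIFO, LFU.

Answer: LFU

Derivation:
Simulating under each policy and comparing final sets:
  LRU: final set = {jay kiwi} -> differs
  FIFO: final set = {jay kiwi} -> differs
  LFU: final set = {hen jay} -> MATCHES target
Only LFU produces the target set.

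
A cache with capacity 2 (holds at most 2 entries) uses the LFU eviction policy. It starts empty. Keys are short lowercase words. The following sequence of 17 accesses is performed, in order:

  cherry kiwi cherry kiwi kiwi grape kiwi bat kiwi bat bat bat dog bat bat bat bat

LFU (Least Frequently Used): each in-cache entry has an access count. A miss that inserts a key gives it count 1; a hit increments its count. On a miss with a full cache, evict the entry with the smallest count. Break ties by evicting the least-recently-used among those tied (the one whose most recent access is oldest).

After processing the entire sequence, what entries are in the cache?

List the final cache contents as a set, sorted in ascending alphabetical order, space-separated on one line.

Answer: bat kiwi

Derivation:
LFU simulation (capacity=2):
  1. access cherry: MISS. Cache: [cherry(c=1)]
  2. access kiwi: MISS. Cache: [cherry(c=1) kiwi(c=1)]
  3. access cherry: HIT, count now 2. Cache: [kiwi(c=1) cherry(c=2)]
  4. access kiwi: HIT, count now 2. Cache: [cherry(c=2) kiwi(c=2)]
  5. access kiwi: HIT, count now 3. Cache: [cherry(c=2) kiwi(c=3)]
  6. access grape: MISS, evict cherry(c=2). Cache: [grape(c=1) kiwi(c=3)]
  7. access kiwi: HIT, count now 4. Cache: [grape(c=1) kiwi(c=4)]
  8. access bat: MISS, evict grape(c=1). Cache: [bat(c=1) kiwi(c=4)]
  9. access kiwi: HIT, count now 5. Cache: [bat(c=1) kiwi(c=5)]
  10. access bat: HIT, count now 2. Cache: [bat(c=2) kiwi(c=5)]
  11. access bat: HIT, count now 3. Cache: [bat(c=3) kiwi(c=5)]
  12. access bat: HIT, count now 4. Cache: [bat(c=4) kiwi(c=5)]
  13. access dog: MISS, evict bat(c=4). Cache: [dog(c=1) kiwi(c=5)]
  14. access bat: MISS, evict dog(c=1). Cache: [bat(c=1) kiwi(c=5)]
  15. access bat: HIT, count now 2. Cache: [bat(c=2) kiwi(c=5)]
  16. access bat: HIT, count now 3. Cache: [bat(c=3) kiwi(c=5)]
  17. access bat: HIT, count now 4. Cache: [bat(c=4) kiwi(c=5)]
Total: 11 hits, 6 misses, 4 evictions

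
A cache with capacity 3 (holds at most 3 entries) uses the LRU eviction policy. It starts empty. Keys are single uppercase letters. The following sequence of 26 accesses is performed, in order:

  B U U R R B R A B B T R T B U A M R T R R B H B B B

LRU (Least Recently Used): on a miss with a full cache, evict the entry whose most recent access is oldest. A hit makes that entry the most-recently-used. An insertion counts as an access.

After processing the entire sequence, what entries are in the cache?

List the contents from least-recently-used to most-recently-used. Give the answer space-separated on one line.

Answer: R H B

Derivation:
LRU simulation (capacity=3):
  1. access B: MISS. Cache (LRU->MRU): [B]
  2. access U: MISS. Cache (LRU->MRU): [B U]
  3. access U: HIT. Cache (LRU->MRU): [B U]
  4. access R: MISS. Cache (LRU->MRU): [B U R]
  5. access R: HIT. Cache (LRU->MRU): [B U R]
  6. access B: HIT. Cache (LRU->MRU): [U R B]
  7. access R: HIT. Cache (LRU->MRU): [U B R]
  8. access A: MISS, evict U. Cache (LRU->MRU): [B R A]
  9. access B: HIT. Cache (LRU->MRU): [R A B]
  10. access B: HIT. Cache (LRU->MRU): [R A B]
  11. access T: MISS, evict R. Cache (LRU->MRU): [A B T]
  12. access R: MISS, evict A. Cache (LRU->MRU): [B T R]
  13. access T: HIT. Cache (LRU->MRU): [B R T]
  14. access B: HIT. Cache (LRU->MRU): [R T B]
  15. access U: MISS, evict R. Cache (LRU->MRU): [T B U]
  16. access A: MISS, evict T. Cache (LRU->MRU): [B U A]
  17. access M: MISS, evict B. Cache (LRU->MRU): [U A M]
  18. access R: MISS, evict U. Cache (LRU->MRU): [A M R]
  19. access T: MISS, evict A. Cache (LRU->MRU): [M R T]
  20. access R: HIT. Cache (LRU->MRU): [M T R]
  21. access R: HIT. Cache (LRU->MRU): [M T R]
  22. access B: MISS, evict M. Cache (LRU->MRU): [T R B]
  23. access H: MISS, evict T. Cache (LRU->MRU): [R B H]
  24. access B: HIT. Cache (LRU->MRU): [R H B]
  25. access B: HIT. Cache (LRU->MRU): [R H B]
  26. access B: HIT. Cache (LRU->MRU): [R H B]
Total: 13 hits, 13 misses, 10 evictions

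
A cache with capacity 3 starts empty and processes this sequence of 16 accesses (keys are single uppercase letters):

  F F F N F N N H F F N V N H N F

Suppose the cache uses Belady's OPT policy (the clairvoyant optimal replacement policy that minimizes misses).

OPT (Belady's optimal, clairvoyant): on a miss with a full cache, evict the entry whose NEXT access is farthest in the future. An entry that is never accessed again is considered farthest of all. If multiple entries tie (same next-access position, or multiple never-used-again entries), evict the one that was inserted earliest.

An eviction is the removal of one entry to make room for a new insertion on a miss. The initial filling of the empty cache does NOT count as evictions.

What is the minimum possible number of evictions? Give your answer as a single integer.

Answer: 2

Derivation:
OPT (Belady) simulation (capacity=3):
  1. access F: MISS. Cache: [F]
  2. access F: HIT. Next use of F: step 3. Cache: [F]
  3. access F: HIT. Next use of F: step 5. Cache: [F]
  4. access N: MISS. Cache: [F N]
  5. access F: HIT. Next use of F: step 9. Cache: [F N]
  6. access N: HIT. Next use of N: step 7. Cache: [F N]
  7. access N: HIT. Next use of N: step 11. Cache: [F N]
  8. access H: MISS. Cache: [F N H]
  9. access F: HIT. Next use of F: step 10. Cache: [F N H]
  10. access F: HIT. Next use of F: step 16. Cache: [F N H]
  11. access N: HIT. Next use of N: step 13. Cache: [F N H]
  12. access V: MISS, evict F (next use: step 16). Cache: [N H V]
  13. access N: HIT. Next use of N: step 15. Cache: [N H V]
  14. access H: HIT. Next use of H: never. Cache: [N H V]
  15. access N: HIT. Next use of N: never. Cache: [N H V]
  16. access F: MISS, evict N (next use: never). Cache: [H V F]
Total: 11 hits, 5 misses, 2 evictions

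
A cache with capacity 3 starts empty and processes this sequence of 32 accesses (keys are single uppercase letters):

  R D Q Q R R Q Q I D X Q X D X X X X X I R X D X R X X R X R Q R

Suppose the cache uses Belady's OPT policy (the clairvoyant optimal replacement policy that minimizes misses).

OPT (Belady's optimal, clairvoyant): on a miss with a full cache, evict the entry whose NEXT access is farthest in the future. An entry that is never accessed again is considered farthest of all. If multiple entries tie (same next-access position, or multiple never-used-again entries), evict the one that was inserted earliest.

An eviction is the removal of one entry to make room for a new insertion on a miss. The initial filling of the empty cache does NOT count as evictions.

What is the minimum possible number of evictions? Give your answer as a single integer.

OPT (Belady) simulation (capacity=3):
  1. access R: MISS. Cache: [R]
  2. access D: MISS. Cache: [R D]
  3. access Q: MISS. Cache: [R D Q]
  4. access Q: HIT. Next use of Q: step 7. Cache: [R D Q]
  5. access R: HIT. Next use of R: step 6. Cache: [R D Q]
  6. access R: HIT. Next use of R: step 21. Cache: [R D Q]
  7. access Q: HIT. Next use of Q: step 8. Cache: [R D Q]
  8. access Q: HIT. Next use of Q: step 12. Cache: [R D Q]
  9. access I: MISS, evict R (next use: step 21). Cache: [D Q I]
  10. access D: HIT. Next use of D: step 14. Cache: [D Q I]
  11. access X: MISS, evict I (next use: step 20). Cache: [D Q X]
  12. access Q: HIT. Next use of Q: step 31. Cache: [D Q X]
  13. access X: HIT. Next use of X: step 15. Cache: [D Q X]
  14. access D: HIT. Next use of D: step 23. Cache: [D Q X]
  15. access X: HIT. Next use of X: step 16. Cache: [D Q X]
  16. access X: HIT. Next use of X: step 17. Cache: [D Q X]
  17. access X: HIT. Next use of X: step 18. Cache: [D Q X]
  18. access X: HIT. Next use of X: step 19. Cache: [D Q X]
  19. access X: HIT. Next use of X: step 22. Cache: [D Q X]
  20. access I: MISS, evict Q (next use: step 31). Cache: [D X I]
  21. access R: MISS, evict I (next use: never). Cache: [D X R]
  22. access X: HIT. Next use of X: step 24. Cache: [D X R]
  23. access D: HIT. Next use of D: never. Cache: [D X R]
  24. access X: HIT. Next use of X: step 26. Cache: [D X R]
  25. access R: HIT. Next use of R: step 28. Cache: [D X R]
  26. access X: HIT. Next use of X: step 27. Cache: [D X R]
  27. access X: HIT. Next use of X: step 29. Cache: [D X R]
  28. access R: HIT. Next use of R: step 30. Cache: [D X R]
  29. access X: HIT. Next use of X: never. Cache: [D X R]
  30. access R: HIT. Next use of R: step 32. Cache: [D X R]
  31. access Q: MISS, evict D (next use: never). Cache: [X R Q]
  32. access R: HIT. Next use of R: never. Cache: [X R Q]
Total: 24 hits, 8 misses, 5 evictions

Answer: 5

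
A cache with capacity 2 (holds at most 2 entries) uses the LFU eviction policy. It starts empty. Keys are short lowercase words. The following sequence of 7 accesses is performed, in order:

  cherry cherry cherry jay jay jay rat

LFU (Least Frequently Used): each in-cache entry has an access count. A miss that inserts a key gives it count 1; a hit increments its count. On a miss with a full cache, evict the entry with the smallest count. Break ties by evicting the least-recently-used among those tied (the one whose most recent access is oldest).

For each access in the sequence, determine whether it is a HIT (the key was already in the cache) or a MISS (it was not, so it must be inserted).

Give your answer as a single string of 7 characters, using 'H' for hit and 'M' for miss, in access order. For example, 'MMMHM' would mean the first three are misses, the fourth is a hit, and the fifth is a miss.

LFU simulation (capacity=2):
  1. access cherry: MISS. Cache: [cherry(c=1)]
  2. access cherry: HIT, count now 2. Cache: [cherry(c=2)]
  3. access cherry: HIT, count now 3. Cache: [cherry(c=3)]
  4. access jay: MISS. Cache: [jay(c=1) cherry(c=3)]
  5. access jay: HIT, count now 2. Cache: [jay(c=2) cherry(c=3)]
  6. access jay: HIT, count now 3. Cache: [cherry(c=3) jay(c=3)]
  7. access rat: MISS, evict cherry(c=3). Cache: [rat(c=1) jay(c=3)]
Total: 4 hits, 3 misses, 1 evictions

Answer: MHHMHHM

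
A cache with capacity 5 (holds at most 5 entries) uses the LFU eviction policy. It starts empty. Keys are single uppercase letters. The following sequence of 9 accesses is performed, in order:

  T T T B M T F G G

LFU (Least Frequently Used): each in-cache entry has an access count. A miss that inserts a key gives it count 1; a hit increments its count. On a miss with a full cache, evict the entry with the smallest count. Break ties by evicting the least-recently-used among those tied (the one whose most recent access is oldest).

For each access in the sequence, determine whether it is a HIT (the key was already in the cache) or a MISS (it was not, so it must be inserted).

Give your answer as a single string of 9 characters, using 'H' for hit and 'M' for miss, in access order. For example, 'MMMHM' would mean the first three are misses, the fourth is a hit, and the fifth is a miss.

LFU simulation (capacity=5):
  1. access T: MISS. Cache: [T(c=1)]
  2. access T: HIT, count now 2. Cache: [T(c=2)]
  3. access T: HIT, count now 3. Cache: [T(c=3)]
  4. access B: MISS. Cache: [B(c=1) T(c=3)]
  5. access M: MISS. Cache: [B(c=1) M(c=1) T(c=3)]
  6. access T: HIT, count now 4. Cache: [B(c=1) M(c=1) T(c=4)]
  7. access F: MISS. Cache: [B(c=1) M(c=1) F(c=1) T(c=4)]
  8. access G: MISS. Cache: [B(c=1) M(c=1) F(c=1) G(c=1) T(c=4)]
  9. access G: HIT, count now 2. Cache: [B(c=1) M(c=1) F(c=1) G(c=2) T(c=4)]
Total: 4 hits, 5 misses, 0 evictions

Answer: MHHMMHMMH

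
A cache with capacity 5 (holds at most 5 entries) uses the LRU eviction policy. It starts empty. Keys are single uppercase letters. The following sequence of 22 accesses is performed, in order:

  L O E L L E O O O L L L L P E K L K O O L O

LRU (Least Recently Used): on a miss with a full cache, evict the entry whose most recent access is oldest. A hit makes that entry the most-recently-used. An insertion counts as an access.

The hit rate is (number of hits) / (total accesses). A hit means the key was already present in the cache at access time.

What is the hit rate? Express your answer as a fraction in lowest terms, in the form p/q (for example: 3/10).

Answer: 17/22

Derivation:
LRU simulation (capacity=5):
  1. access L: MISS. Cache (LRU->MRU): [L]
  2. access O: MISS. Cache (LRU->MRU): [L O]
  3. access E: MISS. Cache (LRU->MRU): [L O E]
  4. access L: HIT. Cache (LRU->MRU): [O E L]
  5. access L: HIT. Cache (LRU->MRU): [O E L]
  6. access E: HIT. Cache (LRU->MRU): [O L E]
  7. access O: HIT. Cache (LRU->MRU): [L E O]
  8. access O: HIT. Cache (LRU->MRU): [L E O]
  9. access O: HIT. Cache (LRU->MRU): [L E O]
  10. access L: HIT. Cache (LRU->MRU): [E O L]
  11. access L: HIT. Cache (LRU->MRU): [E O L]
  12. access L: HIT. Cache (LRU->MRU): [E O L]
  13. access L: HIT. Cache (LRU->MRU): [E O L]
  14. access P: MISS. Cache (LRU->MRU): [E O L P]
  15. access E: HIT. Cache (LRU->MRU): [O L P E]
  16. access K: MISS. Cache (LRU->MRU): [O L P E K]
  17. access L: HIT. Cache (LRU->MRU): [O P E K L]
  18. access K: HIT. Cache (LRU->MRU): [O P E L K]
  19. access O: HIT. Cache (LRU->MRU): [P E L K O]
  20. access O: HIT. Cache (LRU->MRU): [P E L K O]
  21. access L: HIT. Cache (LRU->MRU): [P E K O L]
  22. access O: HIT. Cache (LRU->MRU): [P E K L O]
Total: 17 hits, 5 misses, 0 evictions

Hit rate = 17/22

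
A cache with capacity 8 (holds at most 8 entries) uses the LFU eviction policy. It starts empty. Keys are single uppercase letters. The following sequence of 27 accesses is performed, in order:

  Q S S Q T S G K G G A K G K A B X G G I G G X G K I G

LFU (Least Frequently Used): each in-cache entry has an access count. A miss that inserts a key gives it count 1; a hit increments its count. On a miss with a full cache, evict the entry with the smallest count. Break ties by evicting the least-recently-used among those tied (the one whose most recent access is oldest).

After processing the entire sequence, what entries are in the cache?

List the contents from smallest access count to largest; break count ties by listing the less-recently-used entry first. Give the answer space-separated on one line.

Answer: B Q A X I S K G

Derivation:
LFU simulation (capacity=8):
  1. access Q: MISS. Cache: [Q(c=1)]
  2. access S: MISS. Cache: [Q(c=1) S(c=1)]
  3. access S: HIT, count now 2. Cache: [Q(c=1) S(c=2)]
  4. access Q: HIT, count now 2. Cache: [S(c=2) Q(c=2)]
  5. access T: MISS. Cache: [T(c=1) S(c=2) Q(c=2)]
  6. access S: HIT, count now 3. Cache: [T(c=1) Q(c=2) S(c=3)]
  7. access G: MISS. Cache: [T(c=1) G(c=1) Q(c=2) S(c=3)]
  8. access K: MISS. Cache: [T(c=1) G(c=1) K(c=1) Q(c=2) S(c=3)]
  9. access G: HIT, count now 2. Cache: [T(c=1) K(c=1) Q(c=2) G(c=2) S(c=3)]
  10. access G: HIT, count now 3. Cache: [T(c=1) K(c=1) Q(c=2) S(c=3) G(c=3)]
  11. access A: MISS. Cache: [T(c=1) K(c=1) A(c=1) Q(c=2) S(c=3) G(c=3)]
  12. access K: HIT, count now 2. Cache: [T(c=1) A(c=1) Q(c=2) K(c=2) S(c=3) G(c=3)]
  13. access G: HIT, count now 4. Cache: [T(c=1) A(c=1) Q(c=2) K(c=2) S(c=3) G(c=4)]
  14. access K: HIT, count now 3. Cache: [T(c=1) A(c=1) Q(c=2) S(c=3) K(c=3) G(c=4)]
  15. access A: HIT, count now 2. Cache: [T(c=1) Q(c=2) A(c=2) S(c=3) K(c=3) G(c=4)]
  16. access B: MISS. Cache: [T(c=1) B(c=1) Q(c=2) A(c=2) S(c=3) K(c=3) G(c=4)]
  17. access X: MISS. Cache: [T(c=1) B(c=1) X(c=1) Q(c=2) A(c=2) S(c=3) K(c=3) G(c=4)]
  18. access G: HIT, count now 5. Cache: [T(c=1) B(c=1) X(c=1) Q(c=2) A(c=2) S(c=3) K(c=3) G(c=5)]
  19. access G: HIT, count now 6. Cache: [T(c=1) B(c=1) X(c=1) Q(c=2) A(c=2) S(c=3) K(c=3) G(c=6)]
  20. access I: MISS, evict T(c=1). Cache: [B(c=1) X(c=1) I(c=1) Q(c=2) A(c=2) S(c=3) K(c=3) G(c=6)]
  21. access G: HIT, count now 7. Cache: [B(c=1) X(c=1) I(c=1) Q(c=2) A(c=2) S(c=3) K(c=3) G(c=7)]
  22. access G: HIT, count now 8. Cache: [B(c=1) X(c=1) I(c=1) Q(c=2) A(c=2) S(c=3) K(c=3) G(c=8)]
  23. access X: HIT, count now 2. Cache: [B(c=1) I(c=1) Q(c=2) A(c=2) X(c=2) S(c=3) K(c=3) G(c=8)]
  24. access G: HIT, count now 9. Cache: [B(c=1) I(c=1) Q(c=2) A(c=2) X(c=2) S(c=3) K(c=3) G(c=9)]
  25. access K: HIT, count now 4. Cache: [B(c=1) I(c=1) Q(c=2) A(c=2) X(c=2) S(c=3) K(c=4) G(c=9)]
  26. access I: HIT, count now 2. Cache: [B(c=1) Q(c=2) A(c=2) X(c=2) I(c=2) S(c=3) K(c=4) G(c=9)]
  27. access G: HIT, count now 10. Cache: [B(c=1) Q(c=2) A(c=2) X(c=2) I(c=2) S(c=3) K(c=4) G(c=10)]
Total: 18 hits, 9 misses, 1 evictions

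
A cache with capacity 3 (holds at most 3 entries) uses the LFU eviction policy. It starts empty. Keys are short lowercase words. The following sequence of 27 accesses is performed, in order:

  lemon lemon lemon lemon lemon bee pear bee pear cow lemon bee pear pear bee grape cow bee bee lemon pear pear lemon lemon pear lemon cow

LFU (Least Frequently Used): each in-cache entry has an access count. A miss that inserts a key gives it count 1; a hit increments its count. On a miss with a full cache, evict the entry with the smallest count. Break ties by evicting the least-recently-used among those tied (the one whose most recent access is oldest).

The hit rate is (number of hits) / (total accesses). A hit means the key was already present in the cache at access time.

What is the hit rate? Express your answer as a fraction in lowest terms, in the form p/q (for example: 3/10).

Answer: 2/3

Derivation:
LFU simulation (capacity=3):
  1. access lemon: MISS. Cache: [lemon(c=1)]
  2. access lemon: HIT, count now 2. Cache: [lemon(c=2)]
  3. access lemon: HIT, count now 3. Cache: [lemon(c=3)]
  4. access lemon: HIT, count now 4. Cache: [lemon(c=4)]
  5. access lemon: HIT, count now 5. Cache: [lemon(c=5)]
  6. access bee: MISS. Cache: [bee(c=1) lemon(c=5)]
  7. access pear: MISS. Cache: [bee(c=1) pear(c=1) lemon(c=5)]
  8. access bee: HIT, count now 2. Cache: [pear(c=1) bee(c=2) lemon(c=5)]
  9. access pear: HIT, count now 2. Cache: [bee(c=2) pear(c=2) lemon(c=5)]
  10. access cow: MISS, evict bee(c=2). Cache: [cow(c=1) pear(c=2) lemon(c=5)]
  11. access lemon: HIT, count now 6. Cache: [cow(c=1) pear(c=2) lemon(c=6)]
  12. access bee: MISS, evict cow(c=1). Cache: [bee(c=1) pear(c=2) lemon(c=6)]
  13. access pear: HIT, count now 3. Cache: [bee(c=1) pear(c=3) lemon(c=6)]
  14. access pear: HIT, count now 4. Cache: [bee(c=1) pear(c=4) lemon(c=6)]
  15. access bee: HIT, count now 2. Cache: [bee(c=2) pear(c=4) lemon(c=6)]
  16. access grape: MISS, evict bee(c=2). Cache: [grape(c=1) pear(c=4) lemon(c=6)]
  17. access cow: MISS, evict grape(c=1). Cache: [cow(c=1) pear(c=4) lemon(c=6)]
  18. access bee: MISS, evict cow(c=1). Cache: [bee(c=1) pear(c=4) lemon(c=6)]
  19. access bee: HIT, count now 2. Cache: [bee(c=2) pear(c=4) lemon(c=6)]
  20. access lemon: HIT, count now 7. Cache: [bee(c=2) pear(c=4) lemon(c=7)]
  21. access pear: HIT, count now 5. Cache: [bee(c=2) pear(c=5) lemon(c=7)]
  22. access pear: HIT, count now 6. Cache: [bee(c=2) pear(c=6) lemon(c=7)]
  23. access lemon: HIT, count now 8. Cache: [bee(c=2) pear(c=6) lemon(c=8)]
  24. access lemon: HIT, count now 9. Cache: [bee(c=2) pear(c=6) lemon(c=9)]
  25. access pear: HIT, count now 7. Cache: [bee(c=2) pear(c=7) lemon(c=9)]
  26. access lemon: HIT, count now 10. Cache: [bee(c=2) pear(c=7) lemon(c=10)]
  27. access cow: MISS, evict bee(c=2). Cache: [cow(c=1) pear(c=7) lemon(c=10)]
Total: 18 hits, 9 misses, 6 evictions

Hit rate = 18/27 = 2/3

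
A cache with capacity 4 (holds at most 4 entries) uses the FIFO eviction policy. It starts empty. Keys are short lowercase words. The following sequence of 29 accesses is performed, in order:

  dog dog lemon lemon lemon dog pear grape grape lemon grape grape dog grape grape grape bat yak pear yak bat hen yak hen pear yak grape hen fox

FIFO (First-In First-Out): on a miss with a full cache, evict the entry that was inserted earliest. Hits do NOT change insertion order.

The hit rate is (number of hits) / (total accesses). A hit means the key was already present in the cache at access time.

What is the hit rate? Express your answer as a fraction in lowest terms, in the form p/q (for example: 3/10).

Answer: 19/29

Derivation:
FIFO simulation (capacity=4):
  1. access dog: MISS. Cache (old->new): [dog]
  2. access dog: HIT. Cache (old->new): [dog]
  3. access lemon: MISS. Cache (old->new): [dog lemon]
  4. access lemon: HIT. Cache (old->new): [dog lemon]
  5. access lemon: HIT. Cache (old->new): [dog lemon]
  6. access dog: HIT. Cache (old->new): [dog lemon]
  7. access pear: MISS. Cache (old->new): [dog lemon pear]
  8. access grape: MISS. Cache (old->new): [dog lemon pear grape]
  9. access grape: HIT. Cache (old->new): [dog lemon pear grape]
  10. access lemon: HIT. Cache (old->new): [dog lemon pear grape]
  11. access grape: HIT. Cache (old->new): [dog lemon pear grape]
  12. access grape: HIT. Cache (old->new): [dog lemon pear grape]
  13. access dog: HIT. Cache (old->new): [dog lemon pear grape]
  14. access grape: HIT. Cache (old->new): [dog lemon pear grape]
  15. access grape: HIT. Cache (old->new): [dog lemon pear grape]
  16. access grape: HIT. Cache (old->new): [dog lemon pear grape]
  17. access bat: MISS, evict dog. Cache (old->new): [lemon pear grape bat]
  18. access yak: MISS, evict lemon. Cache (old->new): [pear grape bat yak]
  19. access pear: HIT. Cache (old->new): [pear grape bat yak]
  20. access yak: HIT. Cache (old->new): [pear grape bat yak]
  21. access bat: HIT. Cache (old->new): [pear grape bat yak]
  22. access hen: MISS, evict pear. Cache (old->new): [grape bat yak hen]
  23. access yak: HIT. Cache (old->new): [grape bat yak hen]
  24. access hen: HIT. Cache (old->new): [grape bat yak hen]
  25. access pear: MISS, evict grape. Cache (old->new): [bat yak hen pear]
  26. access yak: HIT. Cache (old->new): [bat yak hen pear]
  27. access grape: MISS, evict bat. Cache (old->new): [yak hen pear grape]
  28. access hen: HIT. Cache (old->new): [yak hen pear grape]
  29. access fox: MISS, evict yak. Cache (old->new): [hen pear grape fox]
Total: 19 hits, 10 misses, 6 evictions

Hit rate = 19/29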